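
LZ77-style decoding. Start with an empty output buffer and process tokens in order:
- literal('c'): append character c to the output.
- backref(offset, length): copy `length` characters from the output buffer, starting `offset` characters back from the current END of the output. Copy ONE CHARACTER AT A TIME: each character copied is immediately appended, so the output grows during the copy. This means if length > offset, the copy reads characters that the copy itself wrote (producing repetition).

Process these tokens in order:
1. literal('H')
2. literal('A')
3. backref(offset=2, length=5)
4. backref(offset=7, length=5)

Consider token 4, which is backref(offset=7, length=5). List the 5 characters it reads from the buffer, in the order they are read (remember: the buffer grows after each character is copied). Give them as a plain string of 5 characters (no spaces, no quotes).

Answer: HAHAH

Derivation:
Token 1: literal('H'). Output: "H"
Token 2: literal('A'). Output: "HA"
Token 3: backref(off=2, len=5) (overlapping!). Copied 'HAHAH' from pos 0. Output: "HAHAHAH"
Token 4: backref(off=7, len=5). Buffer before: "HAHAHAH" (len 7)
  byte 1: read out[0]='H', append. Buffer now: "HAHAHAHH"
  byte 2: read out[1]='A', append. Buffer now: "HAHAHAHHA"
  byte 3: read out[2]='H', append. Buffer now: "HAHAHAHHAH"
  byte 4: read out[3]='A', append. Buffer now: "HAHAHAHHAHA"
  byte 5: read out[4]='H', append. Buffer now: "HAHAHAHHAHAH"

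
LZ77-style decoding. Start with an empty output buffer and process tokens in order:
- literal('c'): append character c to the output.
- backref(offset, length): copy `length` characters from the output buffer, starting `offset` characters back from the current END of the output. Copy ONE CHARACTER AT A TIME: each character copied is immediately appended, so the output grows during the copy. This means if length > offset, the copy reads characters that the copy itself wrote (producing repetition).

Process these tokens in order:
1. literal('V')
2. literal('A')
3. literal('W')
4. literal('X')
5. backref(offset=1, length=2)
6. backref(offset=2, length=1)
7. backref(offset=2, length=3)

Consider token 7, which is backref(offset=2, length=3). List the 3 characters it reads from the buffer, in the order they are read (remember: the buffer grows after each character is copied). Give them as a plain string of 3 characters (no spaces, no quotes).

Token 1: literal('V'). Output: "V"
Token 2: literal('A'). Output: "VA"
Token 3: literal('W'). Output: "VAW"
Token 4: literal('X'). Output: "VAWX"
Token 5: backref(off=1, len=2) (overlapping!). Copied 'XX' from pos 3. Output: "VAWXXX"
Token 6: backref(off=2, len=1). Copied 'X' from pos 4. Output: "VAWXXXX"
Token 7: backref(off=2, len=3). Buffer before: "VAWXXXX" (len 7)
  byte 1: read out[5]='X', append. Buffer now: "VAWXXXXX"
  byte 2: read out[6]='X', append. Buffer now: "VAWXXXXXX"
  byte 3: read out[7]='X', append. Buffer now: "VAWXXXXXXX"

Answer: XXX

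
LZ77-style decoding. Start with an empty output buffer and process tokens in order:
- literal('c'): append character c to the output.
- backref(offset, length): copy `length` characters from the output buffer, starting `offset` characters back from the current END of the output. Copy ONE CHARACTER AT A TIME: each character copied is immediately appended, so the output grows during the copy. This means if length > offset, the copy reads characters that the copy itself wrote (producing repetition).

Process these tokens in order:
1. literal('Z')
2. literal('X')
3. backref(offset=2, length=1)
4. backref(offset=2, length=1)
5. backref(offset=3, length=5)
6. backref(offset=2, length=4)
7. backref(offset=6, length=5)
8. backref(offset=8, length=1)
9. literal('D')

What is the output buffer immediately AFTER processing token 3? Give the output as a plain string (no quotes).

Answer: ZXZ

Derivation:
Token 1: literal('Z'). Output: "Z"
Token 2: literal('X'). Output: "ZX"
Token 3: backref(off=2, len=1). Copied 'Z' from pos 0. Output: "ZXZ"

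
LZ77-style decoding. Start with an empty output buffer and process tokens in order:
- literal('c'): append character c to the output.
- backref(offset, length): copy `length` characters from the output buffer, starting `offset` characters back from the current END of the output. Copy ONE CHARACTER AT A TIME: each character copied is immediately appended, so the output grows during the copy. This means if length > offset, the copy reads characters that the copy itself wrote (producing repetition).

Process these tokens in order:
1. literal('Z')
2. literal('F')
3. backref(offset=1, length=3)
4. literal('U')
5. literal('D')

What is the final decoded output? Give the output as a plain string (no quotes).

Token 1: literal('Z'). Output: "Z"
Token 2: literal('F'). Output: "ZF"
Token 3: backref(off=1, len=3) (overlapping!). Copied 'FFF' from pos 1. Output: "ZFFFF"
Token 4: literal('U'). Output: "ZFFFFU"
Token 5: literal('D'). Output: "ZFFFFUD"

Answer: ZFFFFUD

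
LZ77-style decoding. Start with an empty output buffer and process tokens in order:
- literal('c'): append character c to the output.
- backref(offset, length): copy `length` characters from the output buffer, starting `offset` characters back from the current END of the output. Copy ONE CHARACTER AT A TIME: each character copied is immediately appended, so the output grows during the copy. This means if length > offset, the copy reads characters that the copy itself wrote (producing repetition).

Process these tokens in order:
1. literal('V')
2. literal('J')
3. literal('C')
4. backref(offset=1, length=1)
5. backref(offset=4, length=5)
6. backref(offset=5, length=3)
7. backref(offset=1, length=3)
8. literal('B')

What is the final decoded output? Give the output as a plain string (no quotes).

Token 1: literal('V'). Output: "V"
Token 2: literal('J'). Output: "VJ"
Token 3: literal('C'). Output: "VJC"
Token 4: backref(off=1, len=1). Copied 'C' from pos 2. Output: "VJCC"
Token 5: backref(off=4, len=5) (overlapping!). Copied 'VJCCV' from pos 0. Output: "VJCCVJCCV"
Token 6: backref(off=5, len=3). Copied 'VJC' from pos 4. Output: "VJCCVJCCVVJC"
Token 7: backref(off=1, len=3) (overlapping!). Copied 'CCC' from pos 11. Output: "VJCCVJCCVVJCCCC"
Token 8: literal('B'). Output: "VJCCVJCCVVJCCCCB"

Answer: VJCCVJCCVVJCCCCB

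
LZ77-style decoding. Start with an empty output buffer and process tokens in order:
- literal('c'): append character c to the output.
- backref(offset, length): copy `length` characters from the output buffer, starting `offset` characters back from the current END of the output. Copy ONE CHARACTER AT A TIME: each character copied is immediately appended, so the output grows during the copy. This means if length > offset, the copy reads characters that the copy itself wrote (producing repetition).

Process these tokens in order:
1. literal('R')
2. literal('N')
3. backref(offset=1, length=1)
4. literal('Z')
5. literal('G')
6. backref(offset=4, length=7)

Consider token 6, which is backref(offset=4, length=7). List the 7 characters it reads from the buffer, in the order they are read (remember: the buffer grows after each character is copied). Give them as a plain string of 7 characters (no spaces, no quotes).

Answer: NNZGNNZ

Derivation:
Token 1: literal('R'). Output: "R"
Token 2: literal('N'). Output: "RN"
Token 3: backref(off=1, len=1). Copied 'N' from pos 1. Output: "RNN"
Token 4: literal('Z'). Output: "RNNZ"
Token 5: literal('G'). Output: "RNNZG"
Token 6: backref(off=4, len=7). Buffer before: "RNNZG" (len 5)
  byte 1: read out[1]='N', append. Buffer now: "RNNZGN"
  byte 2: read out[2]='N', append. Buffer now: "RNNZGNN"
  byte 3: read out[3]='Z', append. Buffer now: "RNNZGNNZ"
  byte 4: read out[4]='G', append. Buffer now: "RNNZGNNZG"
  byte 5: read out[5]='N', append. Buffer now: "RNNZGNNZGN"
  byte 6: read out[6]='N', append. Buffer now: "RNNZGNNZGNN"
  byte 7: read out[7]='Z', append. Buffer now: "RNNZGNNZGNNZ"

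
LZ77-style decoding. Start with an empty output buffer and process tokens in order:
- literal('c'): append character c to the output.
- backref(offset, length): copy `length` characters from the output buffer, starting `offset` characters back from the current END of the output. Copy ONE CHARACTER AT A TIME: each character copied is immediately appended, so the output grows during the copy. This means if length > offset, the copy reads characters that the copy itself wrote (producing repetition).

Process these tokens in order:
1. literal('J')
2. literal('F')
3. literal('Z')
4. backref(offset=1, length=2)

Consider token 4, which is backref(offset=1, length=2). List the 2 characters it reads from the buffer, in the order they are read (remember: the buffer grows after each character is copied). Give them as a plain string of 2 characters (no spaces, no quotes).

Token 1: literal('J'). Output: "J"
Token 2: literal('F'). Output: "JF"
Token 3: literal('Z'). Output: "JFZ"
Token 4: backref(off=1, len=2). Buffer before: "JFZ" (len 3)
  byte 1: read out[2]='Z', append. Buffer now: "JFZZ"
  byte 2: read out[3]='Z', append. Buffer now: "JFZZZ"

Answer: ZZ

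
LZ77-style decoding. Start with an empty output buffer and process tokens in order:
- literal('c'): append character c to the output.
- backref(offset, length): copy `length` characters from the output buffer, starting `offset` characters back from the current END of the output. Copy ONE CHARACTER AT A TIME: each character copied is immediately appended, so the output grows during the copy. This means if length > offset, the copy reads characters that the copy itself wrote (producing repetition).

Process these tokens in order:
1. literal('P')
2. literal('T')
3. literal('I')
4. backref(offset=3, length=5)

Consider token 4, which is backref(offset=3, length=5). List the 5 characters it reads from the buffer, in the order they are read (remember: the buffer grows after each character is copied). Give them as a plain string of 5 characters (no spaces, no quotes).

Answer: PTIPT

Derivation:
Token 1: literal('P'). Output: "P"
Token 2: literal('T'). Output: "PT"
Token 3: literal('I'). Output: "PTI"
Token 4: backref(off=3, len=5). Buffer before: "PTI" (len 3)
  byte 1: read out[0]='P', append. Buffer now: "PTIP"
  byte 2: read out[1]='T', append. Buffer now: "PTIPT"
  byte 3: read out[2]='I', append. Buffer now: "PTIPTI"
  byte 4: read out[3]='P', append. Buffer now: "PTIPTIP"
  byte 5: read out[4]='T', append. Buffer now: "PTIPTIPT"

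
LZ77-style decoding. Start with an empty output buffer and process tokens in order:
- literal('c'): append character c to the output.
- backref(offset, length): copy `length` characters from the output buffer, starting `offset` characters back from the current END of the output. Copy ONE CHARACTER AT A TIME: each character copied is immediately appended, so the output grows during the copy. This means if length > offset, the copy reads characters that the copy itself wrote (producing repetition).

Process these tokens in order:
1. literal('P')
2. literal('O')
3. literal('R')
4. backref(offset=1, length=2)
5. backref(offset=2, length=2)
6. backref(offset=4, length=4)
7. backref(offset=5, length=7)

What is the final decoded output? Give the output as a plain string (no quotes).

Answer: PORRRRRRRRRRRRRRRR

Derivation:
Token 1: literal('P'). Output: "P"
Token 2: literal('O'). Output: "PO"
Token 3: literal('R'). Output: "POR"
Token 4: backref(off=1, len=2) (overlapping!). Copied 'RR' from pos 2. Output: "PORRR"
Token 5: backref(off=2, len=2). Copied 'RR' from pos 3. Output: "PORRRRR"
Token 6: backref(off=4, len=4). Copied 'RRRR' from pos 3. Output: "PORRRRRRRRR"
Token 7: backref(off=5, len=7) (overlapping!). Copied 'RRRRRRR' from pos 6. Output: "PORRRRRRRRRRRRRRRR"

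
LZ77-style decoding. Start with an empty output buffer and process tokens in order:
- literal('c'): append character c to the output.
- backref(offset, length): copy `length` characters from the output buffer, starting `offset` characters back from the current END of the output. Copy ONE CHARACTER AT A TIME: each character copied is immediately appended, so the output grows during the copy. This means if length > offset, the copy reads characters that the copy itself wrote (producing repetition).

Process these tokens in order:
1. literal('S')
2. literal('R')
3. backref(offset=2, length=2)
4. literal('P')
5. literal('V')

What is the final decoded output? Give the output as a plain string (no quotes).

Token 1: literal('S'). Output: "S"
Token 2: literal('R'). Output: "SR"
Token 3: backref(off=2, len=2). Copied 'SR' from pos 0. Output: "SRSR"
Token 4: literal('P'). Output: "SRSRP"
Token 5: literal('V'). Output: "SRSRPV"

Answer: SRSRPV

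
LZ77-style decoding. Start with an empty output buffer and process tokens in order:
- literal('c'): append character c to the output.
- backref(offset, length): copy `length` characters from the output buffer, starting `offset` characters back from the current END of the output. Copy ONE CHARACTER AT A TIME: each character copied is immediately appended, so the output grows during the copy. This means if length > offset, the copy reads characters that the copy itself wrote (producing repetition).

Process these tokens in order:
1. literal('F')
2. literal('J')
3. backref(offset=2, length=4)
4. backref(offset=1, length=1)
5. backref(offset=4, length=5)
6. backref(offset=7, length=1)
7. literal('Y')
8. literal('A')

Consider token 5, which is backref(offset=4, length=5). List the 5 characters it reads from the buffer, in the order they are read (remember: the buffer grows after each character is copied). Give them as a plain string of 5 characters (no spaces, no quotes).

Token 1: literal('F'). Output: "F"
Token 2: literal('J'). Output: "FJ"
Token 3: backref(off=2, len=4) (overlapping!). Copied 'FJFJ' from pos 0. Output: "FJFJFJ"
Token 4: backref(off=1, len=1). Copied 'J' from pos 5. Output: "FJFJFJJ"
Token 5: backref(off=4, len=5). Buffer before: "FJFJFJJ" (len 7)
  byte 1: read out[3]='J', append. Buffer now: "FJFJFJJJ"
  byte 2: read out[4]='F', append. Buffer now: "FJFJFJJJF"
  byte 3: read out[5]='J', append. Buffer now: "FJFJFJJJFJ"
  byte 4: read out[6]='J', append. Buffer now: "FJFJFJJJFJJ"
  byte 5: read out[7]='J', append. Buffer now: "FJFJFJJJFJJJ"

Answer: JFJJJ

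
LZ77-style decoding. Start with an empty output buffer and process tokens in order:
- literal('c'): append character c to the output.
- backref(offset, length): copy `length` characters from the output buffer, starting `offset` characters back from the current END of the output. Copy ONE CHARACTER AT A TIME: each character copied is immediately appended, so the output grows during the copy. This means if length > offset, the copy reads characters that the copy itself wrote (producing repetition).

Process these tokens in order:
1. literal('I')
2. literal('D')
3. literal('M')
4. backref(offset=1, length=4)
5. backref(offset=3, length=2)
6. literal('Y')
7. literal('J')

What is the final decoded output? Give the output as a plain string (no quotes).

Answer: IDMMMMMMMYJ

Derivation:
Token 1: literal('I'). Output: "I"
Token 2: literal('D'). Output: "ID"
Token 3: literal('M'). Output: "IDM"
Token 4: backref(off=1, len=4) (overlapping!). Copied 'MMMM' from pos 2. Output: "IDMMMMM"
Token 5: backref(off=3, len=2). Copied 'MM' from pos 4. Output: "IDMMMMMMM"
Token 6: literal('Y'). Output: "IDMMMMMMMY"
Token 7: literal('J'). Output: "IDMMMMMMMYJ"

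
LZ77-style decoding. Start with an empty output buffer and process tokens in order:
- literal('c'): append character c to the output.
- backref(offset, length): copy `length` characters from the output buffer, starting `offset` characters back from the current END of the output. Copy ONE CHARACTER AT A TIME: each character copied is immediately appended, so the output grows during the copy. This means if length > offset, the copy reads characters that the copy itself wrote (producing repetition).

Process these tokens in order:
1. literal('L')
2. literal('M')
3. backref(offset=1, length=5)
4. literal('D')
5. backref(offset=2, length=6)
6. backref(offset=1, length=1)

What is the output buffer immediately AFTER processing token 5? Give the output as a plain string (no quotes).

Token 1: literal('L'). Output: "L"
Token 2: literal('M'). Output: "LM"
Token 3: backref(off=1, len=5) (overlapping!). Copied 'MMMMM' from pos 1. Output: "LMMMMMM"
Token 4: literal('D'). Output: "LMMMMMMD"
Token 5: backref(off=2, len=6) (overlapping!). Copied 'MDMDMD' from pos 6. Output: "LMMMMMMDMDMDMD"

Answer: LMMMMMMDMDMDMD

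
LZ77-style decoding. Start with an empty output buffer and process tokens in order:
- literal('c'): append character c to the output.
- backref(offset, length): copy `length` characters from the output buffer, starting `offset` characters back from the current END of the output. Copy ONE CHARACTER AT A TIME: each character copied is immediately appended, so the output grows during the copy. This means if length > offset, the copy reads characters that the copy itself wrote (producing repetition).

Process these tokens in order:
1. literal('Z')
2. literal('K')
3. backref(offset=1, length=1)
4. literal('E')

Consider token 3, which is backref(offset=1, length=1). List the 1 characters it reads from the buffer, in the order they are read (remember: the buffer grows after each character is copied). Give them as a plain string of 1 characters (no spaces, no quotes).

Answer: K

Derivation:
Token 1: literal('Z'). Output: "Z"
Token 2: literal('K'). Output: "ZK"
Token 3: backref(off=1, len=1). Buffer before: "ZK" (len 2)
  byte 1: read out[1]='K', append. Buffer now: "ZKK"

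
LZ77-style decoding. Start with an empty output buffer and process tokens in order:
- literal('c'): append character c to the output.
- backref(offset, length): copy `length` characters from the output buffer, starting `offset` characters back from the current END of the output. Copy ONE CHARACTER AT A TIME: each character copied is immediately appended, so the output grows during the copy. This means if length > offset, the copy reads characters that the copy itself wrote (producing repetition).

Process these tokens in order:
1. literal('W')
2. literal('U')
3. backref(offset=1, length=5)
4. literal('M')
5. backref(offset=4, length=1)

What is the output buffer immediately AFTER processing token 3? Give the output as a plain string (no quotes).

Token 1: literal('W'). Output: "W"
Token 2: literal('U'). Output: "WU"
Token 3: backref(off=1, len=5) (overlapping!). Copied 'UUUUU' from pos 1. Output: "WUUUUUU"

Answer: WUUUUUU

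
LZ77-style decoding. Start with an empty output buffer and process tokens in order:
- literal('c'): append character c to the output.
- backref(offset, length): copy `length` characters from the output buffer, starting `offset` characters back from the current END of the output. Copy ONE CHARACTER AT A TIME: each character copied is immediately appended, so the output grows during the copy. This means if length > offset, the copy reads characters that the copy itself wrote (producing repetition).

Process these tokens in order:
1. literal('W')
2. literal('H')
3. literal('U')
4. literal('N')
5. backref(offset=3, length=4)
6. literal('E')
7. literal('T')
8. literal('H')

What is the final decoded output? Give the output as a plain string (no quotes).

Answer: WHUNHUNHETH

Derivation:
Token 1: literal('W'). Output: "W"
Token 2: literal('H'). Output: "WH"
Token 3: literal('U'). Output: "WHU"
Token 4: literal('N'). Output: "WHUN"
Token 5: backref(off=3, len=4) (overlapping!). Copied 'HUNH' from pos 1. Output: "WHUNHUNH"
Token 6: literal('E'). Output: "WHUNHUNHE"
Token 7: literal('T'). Output: "WHUNHUNHET"
Token 8: literal('H'). Output: "WHUNHUNHETH"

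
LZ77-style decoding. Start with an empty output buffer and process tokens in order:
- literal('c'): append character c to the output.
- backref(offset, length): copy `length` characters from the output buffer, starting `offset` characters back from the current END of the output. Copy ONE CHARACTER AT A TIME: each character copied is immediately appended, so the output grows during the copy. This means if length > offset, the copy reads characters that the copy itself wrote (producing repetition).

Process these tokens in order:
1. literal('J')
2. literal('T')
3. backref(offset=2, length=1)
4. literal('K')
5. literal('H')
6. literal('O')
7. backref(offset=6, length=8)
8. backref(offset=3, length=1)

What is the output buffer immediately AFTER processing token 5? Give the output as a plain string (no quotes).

Token 1: literal('J'). Output: "J"
Token 2: literal('T'). Output: "JT"
Token 3: backref(off=2, len=1). Copied 'J' from pos 0. Output: "JTJ"
Token 4: literal('K'). Output: "JTJK"
Token 5: literal('H'). Output: "JTJKH"

Answer: JTJKH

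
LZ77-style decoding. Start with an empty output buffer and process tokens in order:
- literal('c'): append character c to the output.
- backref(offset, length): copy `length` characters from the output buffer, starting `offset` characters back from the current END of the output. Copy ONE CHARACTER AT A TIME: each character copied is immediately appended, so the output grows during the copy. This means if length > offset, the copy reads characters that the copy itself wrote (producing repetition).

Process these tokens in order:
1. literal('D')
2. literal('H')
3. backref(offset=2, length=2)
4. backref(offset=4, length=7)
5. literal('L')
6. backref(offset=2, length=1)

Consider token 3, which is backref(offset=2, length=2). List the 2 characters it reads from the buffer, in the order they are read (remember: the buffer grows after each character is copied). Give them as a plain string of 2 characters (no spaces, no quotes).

Token 1: literal('D'). Output: "D"
Token 2: literal('H'). Output: "DH"
Token 3: backref(off=2, len=2). Buffer before: "DH" (len 2)
  byte 1: read out[0]='D', append. Buffer now: "DHD"
  byte 2: read out[1]='H', append. Buffer now: "DHDH"

Answer: DH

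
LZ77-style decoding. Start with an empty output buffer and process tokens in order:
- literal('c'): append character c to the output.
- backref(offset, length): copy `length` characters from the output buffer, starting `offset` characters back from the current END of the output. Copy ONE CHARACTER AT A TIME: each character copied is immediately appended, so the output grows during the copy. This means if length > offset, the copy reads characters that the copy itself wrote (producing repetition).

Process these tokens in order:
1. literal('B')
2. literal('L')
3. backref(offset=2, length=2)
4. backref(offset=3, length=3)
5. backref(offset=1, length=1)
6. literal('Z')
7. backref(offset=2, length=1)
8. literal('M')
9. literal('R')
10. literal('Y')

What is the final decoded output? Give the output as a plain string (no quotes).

Token 1: literal('B'). Output: "B"
Token 2: literal('L'). Output: "BL"
Token 3: backref(off=2, len=2). Copied 'BL' from pos 0. Output: "BLBL"
Token 4: backref(off=3, len=3). Copied 'LBL' from pos 1. Output: "BLBLLBL"
Token 5: backref(off=1, len=1). Copied 'L' from pos 6. Output: "BLBLLBLL"
Token 6: literal('Z'). Output: "BLBLLBLLZ"
Token 7: backref(off=2, len=1). Copied 'L' from pos 7. Output: "BLBLLBLLZL"
Token 8: literal('M'). Output: "BLBLLBLLZLM"
Token 9: literal('R'). Output: "BLBLLBLLZLMR"
Token 10: literal('Y'). Output: "BLBLLBLLZLMRY"

Answer: BLBLLBLLZLMRY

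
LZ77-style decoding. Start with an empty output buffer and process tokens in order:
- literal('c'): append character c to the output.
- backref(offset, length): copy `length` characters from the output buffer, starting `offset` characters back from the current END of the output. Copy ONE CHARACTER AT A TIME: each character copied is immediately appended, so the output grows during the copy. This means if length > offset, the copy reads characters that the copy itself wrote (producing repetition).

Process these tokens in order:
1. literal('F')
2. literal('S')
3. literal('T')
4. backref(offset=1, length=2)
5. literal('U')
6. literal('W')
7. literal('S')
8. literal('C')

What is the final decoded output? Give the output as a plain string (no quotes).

Answer: FSTTTUWSC

Derivation:
Token 1: literal('F'). Output: "F"
Token 2: literal('S'). Output: "FS"
Token 3: literal('T'). Output: "FST"
Token 4: backref(off=1, len=2) (overlapping!). Copied 'TT' from pos 2. Output: "FSTTT"
Token 5: literal('U'). Output: "FSTTTU"
Token 6: literal('W'). Output: "FSTTTUW"
Token 7: literal('S'). Output: "FSTTTUWS"
Token 8: literal('C'). Output: "FSTTTUWSC"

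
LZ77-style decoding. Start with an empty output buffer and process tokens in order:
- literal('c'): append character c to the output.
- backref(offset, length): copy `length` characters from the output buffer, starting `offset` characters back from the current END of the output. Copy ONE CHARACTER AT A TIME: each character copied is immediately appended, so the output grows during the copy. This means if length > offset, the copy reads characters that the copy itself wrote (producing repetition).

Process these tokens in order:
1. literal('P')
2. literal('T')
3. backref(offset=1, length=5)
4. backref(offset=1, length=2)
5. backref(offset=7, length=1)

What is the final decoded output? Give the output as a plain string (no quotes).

Token 1: literal('P'). Output: "P"
Token 2: literal('T'). Output: "PT"
Token 3: backref(off=1, len=5) (overlapping!). Copied 'TTTTT' from pos 1. Output: "PTTTTTT"
Token 4: backref(off=1, len=2) (overlapping!). Copied 'TT' from pos 6. Output: "PTTTTTTTT"
Token 5: backref(off=7, len=1). Copied 'T' from pos 2. Output: "PTTTTTTTTT"

Answer: PTTTTTTTTT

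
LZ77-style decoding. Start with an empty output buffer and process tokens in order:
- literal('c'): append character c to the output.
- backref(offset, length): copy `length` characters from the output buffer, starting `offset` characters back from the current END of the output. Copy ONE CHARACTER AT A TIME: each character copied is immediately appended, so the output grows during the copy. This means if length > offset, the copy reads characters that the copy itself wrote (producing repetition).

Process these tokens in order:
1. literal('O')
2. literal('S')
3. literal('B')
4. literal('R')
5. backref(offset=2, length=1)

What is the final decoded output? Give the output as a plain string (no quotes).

Answer: OSBRB

Derivation:
Token 1: literal('O'). Output: "O"
Token 2: literal('S'). Output: "OS"
Token 3: literal('B'). Output: "OSB"
Token 4: literal('R'). Output: "OSBR"
Token 5: backref(off=2, len=1). Copied 'B' from pos 2. Output: "OSBRB"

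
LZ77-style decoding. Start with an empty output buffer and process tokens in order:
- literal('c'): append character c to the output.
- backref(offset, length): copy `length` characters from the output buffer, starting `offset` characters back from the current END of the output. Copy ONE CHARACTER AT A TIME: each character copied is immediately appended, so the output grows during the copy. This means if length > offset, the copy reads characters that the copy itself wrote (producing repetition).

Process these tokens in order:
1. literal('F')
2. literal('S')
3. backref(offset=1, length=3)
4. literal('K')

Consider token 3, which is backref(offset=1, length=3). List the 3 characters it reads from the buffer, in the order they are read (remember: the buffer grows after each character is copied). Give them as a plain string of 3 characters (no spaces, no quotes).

Answer: SSS

Derivation:
Token 1: literal('F'). Output: "F"
Token 2: literal('S'). Output: "FS"
Token 3: backref(off=1, len=3). Buffer before: "FS" (len 2)
  byte 1: read out[1]='S', append. Buffer now: "FSS"
  byte 2: read out[2]='S', append. Buffer now: "FSSS"
  byte 3: read out[3]='S', append. Buffer now: "FSSSS"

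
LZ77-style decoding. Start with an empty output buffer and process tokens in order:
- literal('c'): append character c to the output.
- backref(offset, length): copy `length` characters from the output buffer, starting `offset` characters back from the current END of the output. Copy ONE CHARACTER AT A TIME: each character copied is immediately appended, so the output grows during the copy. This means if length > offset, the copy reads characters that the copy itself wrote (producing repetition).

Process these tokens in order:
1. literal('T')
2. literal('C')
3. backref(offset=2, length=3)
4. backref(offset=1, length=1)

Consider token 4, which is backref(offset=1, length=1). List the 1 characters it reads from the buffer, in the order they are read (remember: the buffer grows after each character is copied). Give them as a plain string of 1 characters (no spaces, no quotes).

Token 1: literal('T'). Output: "T"
Token 2: literal('C'). Output: "TC"
Token 3: backref(off=2, len=3) (overlapping!). Copied 'TCT' from pos 0. Output: "TCTCT"
Token 4: backref(off=1, len=1). Buffer before: "TCTCT" (len 5)
  byte 1: read out[4]='T', append. Buffer now: "TCTCTT"

Answer: T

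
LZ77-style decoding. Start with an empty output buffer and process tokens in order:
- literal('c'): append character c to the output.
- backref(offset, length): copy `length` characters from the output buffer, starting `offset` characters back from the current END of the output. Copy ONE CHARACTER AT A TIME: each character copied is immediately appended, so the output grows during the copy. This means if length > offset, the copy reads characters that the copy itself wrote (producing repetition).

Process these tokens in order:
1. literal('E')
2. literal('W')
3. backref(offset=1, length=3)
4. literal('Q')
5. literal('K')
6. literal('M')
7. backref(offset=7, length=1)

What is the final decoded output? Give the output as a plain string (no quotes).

Answer: EWWWWQKMW

Derivation:
Token 1: literal('E'). Output: "E"
Token 2: literal('W'). Output: "EW"
Token 3: backref(off=1, len=3) (overlapping!). Copied 'WWW' from pos 1. Output: "EWWWW"
Token 4: literal('Q'). Output: "EWWWWQ"
Token 5: literal('K'). Output: "EWWWWQK"
Token 6: literal('M'). Output: "EWWWWQKM"
Token 7: backref(off=7, len=1). Copied 'W' from pos 1. Output: "EWWWWQKMW"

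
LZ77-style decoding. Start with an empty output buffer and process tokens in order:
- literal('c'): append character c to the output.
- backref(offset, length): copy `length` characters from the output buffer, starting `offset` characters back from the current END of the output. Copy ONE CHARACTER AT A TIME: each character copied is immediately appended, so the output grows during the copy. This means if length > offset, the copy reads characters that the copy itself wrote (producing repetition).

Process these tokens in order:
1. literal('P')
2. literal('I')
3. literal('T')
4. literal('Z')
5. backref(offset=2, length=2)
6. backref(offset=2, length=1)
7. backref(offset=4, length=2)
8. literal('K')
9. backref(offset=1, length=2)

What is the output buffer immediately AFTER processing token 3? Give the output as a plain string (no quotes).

Token 1: literal('P'). Output: "P"
Token 2: literal('I'). Output: "PI"
Token 3: literal('T'). Output: "PIT"

Answer: PIT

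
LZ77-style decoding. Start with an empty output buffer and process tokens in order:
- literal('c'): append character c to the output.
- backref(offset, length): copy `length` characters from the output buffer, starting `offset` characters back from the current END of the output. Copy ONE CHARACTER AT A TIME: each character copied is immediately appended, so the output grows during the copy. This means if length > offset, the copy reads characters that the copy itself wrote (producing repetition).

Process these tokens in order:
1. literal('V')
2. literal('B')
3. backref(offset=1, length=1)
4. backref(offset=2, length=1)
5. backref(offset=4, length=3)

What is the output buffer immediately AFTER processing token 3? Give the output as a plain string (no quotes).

Answer: VBB

Derivation:
Token 1: literal('V'). Output: "V"
Token 2: literal('B'). Output: "VB"
Token 3: backref(off=1, len=1). Copied 'B' from pos 1. Output: "VBB"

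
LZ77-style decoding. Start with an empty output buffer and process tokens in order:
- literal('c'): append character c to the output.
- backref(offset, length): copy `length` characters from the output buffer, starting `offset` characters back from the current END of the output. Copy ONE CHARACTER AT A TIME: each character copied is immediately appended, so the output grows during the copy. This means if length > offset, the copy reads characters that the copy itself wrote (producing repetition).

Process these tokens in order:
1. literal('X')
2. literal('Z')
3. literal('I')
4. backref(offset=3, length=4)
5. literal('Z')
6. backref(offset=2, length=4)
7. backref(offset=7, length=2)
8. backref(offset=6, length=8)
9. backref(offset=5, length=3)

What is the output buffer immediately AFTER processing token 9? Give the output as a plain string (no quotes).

Token 1: literal('X'). Output: "X"
Token 2: literal('Z'). Output: "XZ"
Token 3: literal('I'). Output: "XZI"
Token 4: backref(off=3, len=4) (overlapping!). Copied 'XZIX' from pos 0. Output: "XZIXZIX"
Token 5: literal('Z'). Output: "XZIXZIXZ"
Token 6: backref(off=2, len=4) (overlapping!). Copied 'XZXZ' from pos 6. Output: "XZIXZIXZXZXZ"
Token 7: backref(off=7, len=2). Copied 'IX' from pos 5. Output: "XZIXZIXZXZXZIX"
Token 8: backref(off=6, len=8) (overlapping!). Copied 'XZXZIXXZ' from pos 8. Output: "XZIXZIXZXZXZIXXZXZIXXZ"
Token 9: backref(off=5, len=3). Copied 'ZIX' from pos 17. Output: "XZIXZIXZXZXZIXXZXZIXXZZIX"

Answer: XZIXZIXZXZXZIXXZXZIXXZZIX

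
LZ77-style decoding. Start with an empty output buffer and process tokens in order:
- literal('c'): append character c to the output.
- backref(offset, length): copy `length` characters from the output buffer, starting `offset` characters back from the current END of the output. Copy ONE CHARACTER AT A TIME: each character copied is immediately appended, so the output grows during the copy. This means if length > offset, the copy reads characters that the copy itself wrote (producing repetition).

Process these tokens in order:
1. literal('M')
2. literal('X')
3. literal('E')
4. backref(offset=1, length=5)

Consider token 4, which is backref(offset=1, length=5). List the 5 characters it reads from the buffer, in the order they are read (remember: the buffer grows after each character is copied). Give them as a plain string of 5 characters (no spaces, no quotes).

Answer: EEEEE

Derivation:
Token 1: literal('M'). Output: "M"
Token 2: literal('X'). Output: "MX"
Token 3: literal('E'). Output: "MXE"
Token 4: backref(off=1, len=5). Buffer before: "MXE" (len 3)
  byte 1: read out[2]='E', append. Buffer now: "MXEE"
  byte 2: read out[3]='E', append. Buffer now: "MXEEE"
  byte 3: read out[4]='E', append. Buffer now: "MXEEEE"
  byte 4: read out[5]='E', append. Buffer now: "MXEEEEE"
  byte 5: read out[6]='E', append. Buffer now: "MXEEEEEE"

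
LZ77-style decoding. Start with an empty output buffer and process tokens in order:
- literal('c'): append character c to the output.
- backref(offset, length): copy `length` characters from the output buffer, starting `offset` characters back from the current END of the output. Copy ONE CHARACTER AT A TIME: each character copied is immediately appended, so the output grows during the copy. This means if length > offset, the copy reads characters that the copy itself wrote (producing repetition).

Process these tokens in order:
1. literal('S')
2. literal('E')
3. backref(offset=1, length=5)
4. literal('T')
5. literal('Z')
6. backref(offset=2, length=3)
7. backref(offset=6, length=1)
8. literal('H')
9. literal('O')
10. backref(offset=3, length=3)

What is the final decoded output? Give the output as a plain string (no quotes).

Answer: SEEEEEETZTZTEHOEHO

Derivation:
Token 1: literal('S'). Output: "S"
Token 2: literal('E'). Output: "SE"
Token 3: backref(off=1, len=5) (overlapping!). Copied 'EEEEE' from pos 1. Output: "SEEEEEE"
Token 4: literal('T'). Output: "SEEEEEET"
Token 5: literal('Z'). Output: "SEEEEEETZ"
Token 6: backref(off=2, len=3) (overlapping!). Copied 'TZT' from pos 7. Output: "SEEEEEETZTZT"
Token 7: backref(off=6, len=1). Copied 'E' from pos 6. Output: "SEEEEEETZTZTE"
Token 8: literal('H'). Output: "SEEEEEETZTZTEH"
Token 9: literal('O'). Output: "SEEEEEETZTZTEHO"
Token 10: backref(off=3, len=3). Copied 'EHO' from pos 12. Output: "SEEEEEETZTZTEHOEHO"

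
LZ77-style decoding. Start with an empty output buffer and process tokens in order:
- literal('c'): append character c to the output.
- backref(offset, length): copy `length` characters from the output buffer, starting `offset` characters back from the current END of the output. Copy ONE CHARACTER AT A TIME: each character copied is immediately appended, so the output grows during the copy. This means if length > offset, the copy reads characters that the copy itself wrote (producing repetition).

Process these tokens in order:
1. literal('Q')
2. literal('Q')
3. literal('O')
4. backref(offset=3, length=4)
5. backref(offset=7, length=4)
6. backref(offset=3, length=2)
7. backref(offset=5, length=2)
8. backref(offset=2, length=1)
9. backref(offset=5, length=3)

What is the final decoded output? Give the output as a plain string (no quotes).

Token 1: literal('Q'). Output: "Q"
Token 2: literal('Q'). Output: "QQ"
Token 3: literal('O'). Output: "QQO"
Token 4: backref(off=3, len=4) (overlapping!). Copied 'QQOQ' from pos 0. Output: "QQOQQOQ"
Token 5: backref(off=7, len=4). Copied 'QQOQ' from pos 0. Output: "QQOQQOQQQOQ"
Token 6: backref(off=3, len=2). Copied 'QO' from pos 8. Output: "QQOQQOQQQOQQO"
Token 7: backref(off=5, len=2). Copied 'QO' from pos 8. Output: "QQOQQOQQQOQQOQO"
Token 8: backref(off=2, len=1). Copied 'Q' from pos 13. Output: "QQOQQOQQQOQQOQOQ"
Token 9: backref(off=5, len=3). Copied 'QOQ' from pos 11. Output: "QQOQQOQQQOQQOQOQQOQ"

Answer: QQOQQOQQQOQQOQOQQOQ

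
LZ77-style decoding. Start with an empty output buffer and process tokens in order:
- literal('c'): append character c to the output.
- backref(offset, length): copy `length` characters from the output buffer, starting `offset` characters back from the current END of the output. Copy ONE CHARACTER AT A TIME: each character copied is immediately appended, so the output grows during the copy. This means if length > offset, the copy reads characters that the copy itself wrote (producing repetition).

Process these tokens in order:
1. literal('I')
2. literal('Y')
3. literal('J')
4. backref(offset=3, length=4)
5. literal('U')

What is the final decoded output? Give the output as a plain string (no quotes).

Answer: IYJIYJIU

Derivation:
Token 1: literal('I'). Output: "I"
Token 2: literal('Y'). Output: "IY"
Token 3: literal('J'). Output: "IYJ"
Token 4: backref(off=3, len=4) (overlapping!). Copied 'IYJI' from pos 0. Output: "IYJIYJI"
Token 5: literal('U'). Output: "IYJIYJIU"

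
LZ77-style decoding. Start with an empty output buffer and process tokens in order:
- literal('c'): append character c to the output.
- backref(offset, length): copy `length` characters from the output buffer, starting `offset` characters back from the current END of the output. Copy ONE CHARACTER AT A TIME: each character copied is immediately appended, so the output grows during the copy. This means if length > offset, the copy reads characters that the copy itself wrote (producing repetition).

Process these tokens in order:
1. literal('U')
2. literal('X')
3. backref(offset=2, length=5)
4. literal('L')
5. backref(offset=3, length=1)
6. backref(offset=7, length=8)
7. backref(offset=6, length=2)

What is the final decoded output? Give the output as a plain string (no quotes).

Answer: UXUXUXULXUXUXULXUUX

Derivation:
Token 1: literal('U'). Output: "U"
Token 2: literal('X'). Output: "UX"
Token 3: backref(off=2, len=5) (overlapping!). Copied 'UXUXU' from pos 0. Output: "UXUXUXU"
Token 4: literal('L'). Output: "UXUXUXUL"
Token 5: backref(off=3, len=1). Copied 'X' from pos 5. Output: "UXUXUXULX"
Token 6: backref(off=7, len=8) (overlapping!). Copied 'UXUXULXU' from pos 2. Output: "UXUXUXULXUXUXULXU"
Token 7: backref(off=6, len=2). Copied 'UX' from pos 11. Output: "UXUXUXULXUXUXULXUUX"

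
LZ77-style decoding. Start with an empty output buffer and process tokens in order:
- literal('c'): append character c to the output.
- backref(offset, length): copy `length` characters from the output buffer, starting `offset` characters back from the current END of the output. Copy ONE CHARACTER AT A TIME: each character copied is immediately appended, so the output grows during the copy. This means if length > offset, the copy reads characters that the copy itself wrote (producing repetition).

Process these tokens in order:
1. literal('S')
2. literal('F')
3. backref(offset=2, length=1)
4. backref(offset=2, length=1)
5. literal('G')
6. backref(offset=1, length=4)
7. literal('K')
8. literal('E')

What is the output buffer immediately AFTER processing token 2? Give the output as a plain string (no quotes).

Answer: SF

Derivation:
Token 1: literal('S'). Output: "S"
Token 2: literal('F'). Output: "SF"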